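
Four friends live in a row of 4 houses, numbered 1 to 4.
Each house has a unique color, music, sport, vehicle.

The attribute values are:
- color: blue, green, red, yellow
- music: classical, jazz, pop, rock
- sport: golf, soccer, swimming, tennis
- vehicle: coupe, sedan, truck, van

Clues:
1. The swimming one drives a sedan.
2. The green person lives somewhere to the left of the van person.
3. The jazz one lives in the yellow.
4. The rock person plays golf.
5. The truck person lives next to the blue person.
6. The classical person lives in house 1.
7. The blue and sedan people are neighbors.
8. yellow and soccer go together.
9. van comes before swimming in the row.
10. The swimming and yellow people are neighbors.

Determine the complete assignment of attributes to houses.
Solution:

House | Color | Music | Sport | Vehicle
---------------------------------------
  1   | green | classical | tennis | truck
  2   | blue | rock | golf | van
  3   | red | pop | swimming | sedan
  4   | yellow | jazz | soccer | coupe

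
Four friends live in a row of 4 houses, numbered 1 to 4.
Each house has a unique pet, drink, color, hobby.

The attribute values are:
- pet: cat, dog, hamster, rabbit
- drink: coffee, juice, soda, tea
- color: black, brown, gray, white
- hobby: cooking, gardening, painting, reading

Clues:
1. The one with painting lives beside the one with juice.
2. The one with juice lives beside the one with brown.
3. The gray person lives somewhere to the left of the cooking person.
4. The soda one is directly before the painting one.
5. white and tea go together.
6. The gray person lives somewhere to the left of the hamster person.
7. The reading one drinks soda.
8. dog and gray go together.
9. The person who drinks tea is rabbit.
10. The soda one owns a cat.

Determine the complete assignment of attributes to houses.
Solution:

House | Pet | Drink | Color | Hobby
-----------------------------------
  1   | cat | soda | black | reading
  2   | rabbit | tea | white | painting
  3   | dog | juice | gray | gardening
  4   | hamster | coffee | brown | cooking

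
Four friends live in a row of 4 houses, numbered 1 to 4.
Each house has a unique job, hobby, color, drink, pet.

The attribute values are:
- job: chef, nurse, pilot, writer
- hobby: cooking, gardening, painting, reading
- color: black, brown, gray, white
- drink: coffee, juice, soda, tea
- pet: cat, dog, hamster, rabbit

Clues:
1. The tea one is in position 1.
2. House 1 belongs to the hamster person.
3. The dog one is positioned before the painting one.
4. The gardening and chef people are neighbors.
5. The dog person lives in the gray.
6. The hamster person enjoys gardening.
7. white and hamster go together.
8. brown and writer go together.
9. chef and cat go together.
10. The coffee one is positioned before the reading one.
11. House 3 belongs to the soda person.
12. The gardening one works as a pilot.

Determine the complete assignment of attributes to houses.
Solution:

House | Job | Hobby | Color | Drink | Pet
-----------------------------------------
  1   | pilot | gardening | white | tea | hamster
  2   | chef | cooking | black | coffee | cat
  3   | nurse | reading | gray | soda | dog
  4   | writer | painting | brown | juice | rabbit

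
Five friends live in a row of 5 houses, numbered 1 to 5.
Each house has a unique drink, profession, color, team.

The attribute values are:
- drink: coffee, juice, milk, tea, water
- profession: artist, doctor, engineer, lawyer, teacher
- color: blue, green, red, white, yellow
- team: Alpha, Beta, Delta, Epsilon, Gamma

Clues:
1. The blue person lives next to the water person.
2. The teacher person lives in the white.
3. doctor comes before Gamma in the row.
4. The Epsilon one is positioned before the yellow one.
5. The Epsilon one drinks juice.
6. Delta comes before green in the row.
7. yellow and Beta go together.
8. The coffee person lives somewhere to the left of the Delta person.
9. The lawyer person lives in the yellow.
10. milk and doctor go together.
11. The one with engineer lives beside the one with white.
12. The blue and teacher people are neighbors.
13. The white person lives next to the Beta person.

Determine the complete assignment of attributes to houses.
Solution:

House | Drink | Profession | Color | Team
-----------------------------------------
  1   | juice | engineer | blue | Epsilon
  2   | water | teacher | white | Alpha
  3   | coffee | lawyer | yellow | Beta
  4   | milk | doctor | red | Delta
  5   | tea | artist | green | Gamma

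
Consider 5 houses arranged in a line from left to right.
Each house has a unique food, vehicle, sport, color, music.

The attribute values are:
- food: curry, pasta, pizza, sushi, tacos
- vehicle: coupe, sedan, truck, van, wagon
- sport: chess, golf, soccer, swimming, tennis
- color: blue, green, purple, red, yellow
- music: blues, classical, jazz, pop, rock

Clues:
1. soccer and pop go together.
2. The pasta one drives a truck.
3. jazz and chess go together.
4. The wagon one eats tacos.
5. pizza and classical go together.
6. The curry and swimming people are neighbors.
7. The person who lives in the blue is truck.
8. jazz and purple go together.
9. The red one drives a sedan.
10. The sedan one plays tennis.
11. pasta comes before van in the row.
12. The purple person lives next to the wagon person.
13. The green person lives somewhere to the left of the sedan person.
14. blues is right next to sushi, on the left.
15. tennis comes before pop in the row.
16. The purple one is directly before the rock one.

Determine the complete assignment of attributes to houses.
Solution:

House | Food | Vehicle | Sport | Color | Music
----------------------------------------------
  1   | curry | coupe | chess | purple | jazz
  2   | tacos | wagon | swimming | green | rock
  3   | pizza | sedan | tennis | red | classical
  4   | pasta | truck | golf | blue | blues
  5   | sushi | van | soccer | yellow | pop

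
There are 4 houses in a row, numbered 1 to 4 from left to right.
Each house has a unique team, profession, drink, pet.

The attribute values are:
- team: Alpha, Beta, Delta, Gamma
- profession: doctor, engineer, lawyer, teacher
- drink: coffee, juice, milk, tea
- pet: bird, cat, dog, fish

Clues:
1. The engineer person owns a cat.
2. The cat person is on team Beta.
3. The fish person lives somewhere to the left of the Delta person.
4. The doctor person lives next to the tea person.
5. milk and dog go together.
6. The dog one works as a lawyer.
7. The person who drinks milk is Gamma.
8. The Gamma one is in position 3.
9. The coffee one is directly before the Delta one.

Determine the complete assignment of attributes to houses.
Solution:

House | Team | Profession | Drink | Pet
---------------------------------------
  1   | Alpha | doctor | coffee | fish
  2   | Delta | teacher | tea | bird
  3   | Gamma | lawyer | milk | dog
  4   | Beta | engineer | juice | cat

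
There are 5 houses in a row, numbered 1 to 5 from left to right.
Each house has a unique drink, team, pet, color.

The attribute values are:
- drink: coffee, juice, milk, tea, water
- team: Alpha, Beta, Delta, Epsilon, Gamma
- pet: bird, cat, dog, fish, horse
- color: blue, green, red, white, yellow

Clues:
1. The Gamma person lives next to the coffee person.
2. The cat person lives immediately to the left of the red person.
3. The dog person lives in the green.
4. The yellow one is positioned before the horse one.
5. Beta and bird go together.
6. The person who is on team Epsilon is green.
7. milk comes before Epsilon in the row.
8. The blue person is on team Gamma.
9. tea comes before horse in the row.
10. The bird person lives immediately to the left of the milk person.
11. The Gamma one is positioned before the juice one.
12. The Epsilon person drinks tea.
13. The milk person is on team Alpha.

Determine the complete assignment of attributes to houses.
Solution:

House | Drink | Team | Pet | Color
----------------------------------
  1   | water | Gamma | cat | blue
  2   | coffee | Beta | bird | red
  3   | milk | Alpha | fish | yellow
  4   | tea | Epsilon | dog | green
  5   | juice | Delta | horse | white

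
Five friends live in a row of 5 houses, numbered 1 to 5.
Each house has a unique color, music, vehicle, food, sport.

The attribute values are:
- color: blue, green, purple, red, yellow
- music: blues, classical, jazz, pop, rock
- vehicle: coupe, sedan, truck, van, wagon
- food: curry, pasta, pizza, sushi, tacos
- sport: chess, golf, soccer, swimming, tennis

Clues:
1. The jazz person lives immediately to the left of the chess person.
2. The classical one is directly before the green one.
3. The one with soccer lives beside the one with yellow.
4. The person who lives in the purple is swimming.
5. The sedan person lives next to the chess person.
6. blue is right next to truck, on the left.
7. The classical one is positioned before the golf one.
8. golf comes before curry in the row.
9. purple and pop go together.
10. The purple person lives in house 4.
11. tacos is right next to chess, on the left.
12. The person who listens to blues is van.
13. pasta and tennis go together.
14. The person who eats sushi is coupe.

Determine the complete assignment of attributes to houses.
Solution:

House | Color | Music | Vehicle | Food | Sport
----------------------------------------------
  1   | blue | jazz | sedan | tacos | soccer
  2   | yellow | classical | truck | pizza | chess
  3   | green | rock | coupe | sushi | golf
  4   | purple | pop | wagon | curry | swimming
  5   | red | blues | van | pasta | tennis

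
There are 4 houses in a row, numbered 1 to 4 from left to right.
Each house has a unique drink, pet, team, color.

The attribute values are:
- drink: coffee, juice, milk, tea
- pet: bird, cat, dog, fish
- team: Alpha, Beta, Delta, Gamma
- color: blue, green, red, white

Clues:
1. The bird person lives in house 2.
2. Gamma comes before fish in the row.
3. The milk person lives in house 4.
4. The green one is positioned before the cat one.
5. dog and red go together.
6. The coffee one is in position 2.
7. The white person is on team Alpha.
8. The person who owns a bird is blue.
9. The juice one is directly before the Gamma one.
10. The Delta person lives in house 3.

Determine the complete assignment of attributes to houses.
Solution:

House | Drink | Pet | Team | Color
----------------------------------
  1   | juice | dog | Beta | red
  2   | coffee | bird | Gamma | blue
  3   | tea | fish | Delta | green
  4   | milk | cat | Alpha | white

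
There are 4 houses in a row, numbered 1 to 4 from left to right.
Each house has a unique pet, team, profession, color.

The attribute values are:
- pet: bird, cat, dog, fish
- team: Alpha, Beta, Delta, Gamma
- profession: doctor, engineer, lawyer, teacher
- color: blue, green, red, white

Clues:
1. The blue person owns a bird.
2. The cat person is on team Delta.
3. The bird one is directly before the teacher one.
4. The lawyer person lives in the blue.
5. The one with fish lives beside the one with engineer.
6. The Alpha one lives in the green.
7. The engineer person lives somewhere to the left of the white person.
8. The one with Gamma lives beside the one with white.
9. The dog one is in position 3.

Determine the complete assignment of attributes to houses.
Solution:

House | Pet | Team | Profession | Color
---------------------------------------
  1   | bird | Beta | lawyer | blue
  2   | fish | Alpha | teacher | green
  3   | dog | Gamma | engineer | red
  4   | cat | Delta | doctor | white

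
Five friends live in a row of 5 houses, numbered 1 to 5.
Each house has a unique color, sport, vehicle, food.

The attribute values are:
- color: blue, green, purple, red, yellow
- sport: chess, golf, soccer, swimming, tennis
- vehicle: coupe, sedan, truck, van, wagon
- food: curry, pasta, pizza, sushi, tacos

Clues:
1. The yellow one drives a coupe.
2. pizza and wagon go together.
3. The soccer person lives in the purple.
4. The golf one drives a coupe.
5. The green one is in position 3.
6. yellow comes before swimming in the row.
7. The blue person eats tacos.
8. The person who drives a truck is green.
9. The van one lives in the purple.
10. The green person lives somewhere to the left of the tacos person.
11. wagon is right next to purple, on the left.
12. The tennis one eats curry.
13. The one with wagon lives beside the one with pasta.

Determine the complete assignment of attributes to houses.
Solution:

House | Color | Sport | Vehicle | Food
--------------------------------------
  1   | red | chess | wagon | pizza
  2   | purple | soccer | van | pasta
  3   | green | tennis | truck | curry
  4   | yellow | golf | coupe | sushi
  5   | blue | swimming | sedan | tacos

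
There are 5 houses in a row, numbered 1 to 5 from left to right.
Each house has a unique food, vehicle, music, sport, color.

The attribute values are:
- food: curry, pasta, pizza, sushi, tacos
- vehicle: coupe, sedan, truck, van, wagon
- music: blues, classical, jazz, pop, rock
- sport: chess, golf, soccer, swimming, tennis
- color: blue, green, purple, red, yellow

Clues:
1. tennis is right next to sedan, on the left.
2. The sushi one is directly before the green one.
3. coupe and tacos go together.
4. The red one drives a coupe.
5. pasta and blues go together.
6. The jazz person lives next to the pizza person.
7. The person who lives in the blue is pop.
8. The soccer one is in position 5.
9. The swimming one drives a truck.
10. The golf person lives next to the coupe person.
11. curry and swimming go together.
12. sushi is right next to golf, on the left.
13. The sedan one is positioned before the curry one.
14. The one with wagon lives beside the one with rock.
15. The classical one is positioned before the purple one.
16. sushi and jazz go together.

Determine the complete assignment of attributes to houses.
Solution:

House | Food | Vehicle | Music | Sport | Color
----------------------------------------------
  1   | sushi | wagon | jazz | tennis | yellow
  2   | pizza | sedan | rock | golf | green
  3   | tacos | coupe | classical | chess | red
  4   | curry | truck | pop | swimming | blue
  5   | pasta | van | blues | soccer | purple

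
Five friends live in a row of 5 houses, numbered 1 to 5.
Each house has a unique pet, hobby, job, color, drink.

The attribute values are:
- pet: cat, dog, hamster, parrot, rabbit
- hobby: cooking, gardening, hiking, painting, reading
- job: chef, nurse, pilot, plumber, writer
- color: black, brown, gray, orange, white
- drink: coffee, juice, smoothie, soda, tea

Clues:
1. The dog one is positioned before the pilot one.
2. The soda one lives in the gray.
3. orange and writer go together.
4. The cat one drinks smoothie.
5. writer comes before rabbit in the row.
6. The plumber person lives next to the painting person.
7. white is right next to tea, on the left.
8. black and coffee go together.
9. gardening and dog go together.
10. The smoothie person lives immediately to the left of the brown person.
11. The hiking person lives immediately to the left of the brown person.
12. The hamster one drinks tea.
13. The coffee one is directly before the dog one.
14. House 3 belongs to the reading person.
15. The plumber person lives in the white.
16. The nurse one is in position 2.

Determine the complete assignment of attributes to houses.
Solution:

House | Pet | Hobby | Job | Color | Drink
-----------------------------------------
  1   | cat | hiking | plumber | white | smoothie
  2   | hamster | painting | nurse | brown | tea
  3   | parrot | reading | chef | black | coffee
  4   | dog | gardening | writer | orange | juice
  5   | rabbit | cooking | pilot | gray | soda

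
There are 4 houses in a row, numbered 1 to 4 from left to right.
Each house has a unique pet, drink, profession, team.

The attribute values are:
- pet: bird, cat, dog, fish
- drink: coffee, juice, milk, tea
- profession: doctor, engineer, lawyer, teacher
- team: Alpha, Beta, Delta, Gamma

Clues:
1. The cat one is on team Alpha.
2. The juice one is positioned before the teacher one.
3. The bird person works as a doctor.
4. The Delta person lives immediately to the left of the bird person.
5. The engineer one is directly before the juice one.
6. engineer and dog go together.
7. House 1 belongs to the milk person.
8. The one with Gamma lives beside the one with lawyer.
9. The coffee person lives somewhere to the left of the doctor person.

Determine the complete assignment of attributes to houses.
Solution:

House | Pet | Drink | Profession | Team
---------------------------------------
  1   | dog | milk | engineer | Gamma
  2   | cat | juice | lawyer | Alpha
  3   | fish | coffee | teacher | Delta
  4   | bird | tea | doctor | Beta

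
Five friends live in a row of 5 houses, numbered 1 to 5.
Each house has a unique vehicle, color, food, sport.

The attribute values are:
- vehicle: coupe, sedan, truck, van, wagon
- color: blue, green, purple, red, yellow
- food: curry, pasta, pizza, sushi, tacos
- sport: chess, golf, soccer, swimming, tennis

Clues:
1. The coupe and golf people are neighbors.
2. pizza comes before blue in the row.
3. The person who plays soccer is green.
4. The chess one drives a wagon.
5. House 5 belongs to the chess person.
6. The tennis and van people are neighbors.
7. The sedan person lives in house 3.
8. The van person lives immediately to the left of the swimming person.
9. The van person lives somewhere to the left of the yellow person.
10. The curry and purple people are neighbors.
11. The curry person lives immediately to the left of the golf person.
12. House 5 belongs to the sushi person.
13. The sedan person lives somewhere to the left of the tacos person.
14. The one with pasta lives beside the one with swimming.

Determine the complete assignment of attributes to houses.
Solution:

House | Vehicle | Color | Food | Sport
--------------------------------------
  1   | coupe | red | curry | tennis
  2   | van | purple | pasta | golf
  3   | sedan | yellow | pizza | swimming
  4   | truck | green | tacos | soccer
  5   | wagon | blue | sushi | chess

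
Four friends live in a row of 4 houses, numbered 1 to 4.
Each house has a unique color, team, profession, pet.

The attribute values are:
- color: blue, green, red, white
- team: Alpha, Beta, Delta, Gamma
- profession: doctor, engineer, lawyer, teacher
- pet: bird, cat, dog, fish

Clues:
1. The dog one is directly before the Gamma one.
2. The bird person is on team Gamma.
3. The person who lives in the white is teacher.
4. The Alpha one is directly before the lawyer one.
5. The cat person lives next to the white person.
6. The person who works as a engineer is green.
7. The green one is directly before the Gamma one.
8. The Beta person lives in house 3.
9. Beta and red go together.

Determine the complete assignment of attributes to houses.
Solution:

House | Color | Team | Profession | Pet
---------------------------------------
  1   | green | Alpha | engineer | dog
  2   | blue | Gamma | lawyer | bird
  3   | red | Beta | doctor | cat
  4   | white | Delta | teacher | fish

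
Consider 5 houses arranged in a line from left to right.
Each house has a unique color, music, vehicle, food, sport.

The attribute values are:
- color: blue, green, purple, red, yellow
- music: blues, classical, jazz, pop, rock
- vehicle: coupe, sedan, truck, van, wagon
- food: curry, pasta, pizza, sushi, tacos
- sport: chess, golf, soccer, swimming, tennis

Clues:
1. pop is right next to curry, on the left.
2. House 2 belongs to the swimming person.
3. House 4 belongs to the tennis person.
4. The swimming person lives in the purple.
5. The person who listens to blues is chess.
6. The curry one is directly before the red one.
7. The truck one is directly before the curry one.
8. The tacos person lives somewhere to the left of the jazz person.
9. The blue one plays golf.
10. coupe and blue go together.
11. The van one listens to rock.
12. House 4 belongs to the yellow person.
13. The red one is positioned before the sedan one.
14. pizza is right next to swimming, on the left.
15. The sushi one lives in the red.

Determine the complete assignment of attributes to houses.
Solution:

House | Color | Music | Vehicle | Food | Sport
----------------------------------------------
  1   | green | pop | truck | pizza | soccer
  2   | purple | rock | van | curry | swimming
  3   | red | blues | wagon | sushi | chess
  4   | yellow | classical | sedan | tacos | tennis
  5   | blue | jazz | coupe | pasta | golf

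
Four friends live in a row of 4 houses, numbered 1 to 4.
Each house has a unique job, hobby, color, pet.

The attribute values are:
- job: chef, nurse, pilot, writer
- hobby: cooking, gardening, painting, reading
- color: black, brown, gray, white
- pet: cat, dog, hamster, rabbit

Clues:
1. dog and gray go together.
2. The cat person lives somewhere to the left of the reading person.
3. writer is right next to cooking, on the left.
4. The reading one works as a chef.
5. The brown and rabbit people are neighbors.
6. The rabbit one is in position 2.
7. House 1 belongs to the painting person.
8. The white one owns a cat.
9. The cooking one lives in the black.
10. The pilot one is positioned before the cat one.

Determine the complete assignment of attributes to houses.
Solution:

House | Job | Hobby | Color | Pet
---------------------------------
  1   | writer | painting | brown | hamster
  2   | pilot | cooking | black | rabbit
  3   | nurse | gardening | white | cat
  4   | chef | reading | gray | dog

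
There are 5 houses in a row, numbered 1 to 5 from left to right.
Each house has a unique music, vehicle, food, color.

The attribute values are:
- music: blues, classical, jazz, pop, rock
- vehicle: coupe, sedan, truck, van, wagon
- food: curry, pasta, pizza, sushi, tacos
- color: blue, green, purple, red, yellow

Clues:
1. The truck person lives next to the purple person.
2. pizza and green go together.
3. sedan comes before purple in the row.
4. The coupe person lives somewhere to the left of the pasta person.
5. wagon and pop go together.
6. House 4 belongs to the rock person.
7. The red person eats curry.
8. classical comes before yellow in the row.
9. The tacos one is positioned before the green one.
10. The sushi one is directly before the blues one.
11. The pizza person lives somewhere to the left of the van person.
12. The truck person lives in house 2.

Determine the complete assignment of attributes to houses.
Solution:

House | Music | Vehicle | Food | Color
--------------------------------------
  1   | classical | sedan | sushi | blue
  2   | blues | truck | curry | red
  3   | pop | wagon | tacos | purple
  4   | rock | coupe | pizza | green
  5   | jazz | van | pasta | yellow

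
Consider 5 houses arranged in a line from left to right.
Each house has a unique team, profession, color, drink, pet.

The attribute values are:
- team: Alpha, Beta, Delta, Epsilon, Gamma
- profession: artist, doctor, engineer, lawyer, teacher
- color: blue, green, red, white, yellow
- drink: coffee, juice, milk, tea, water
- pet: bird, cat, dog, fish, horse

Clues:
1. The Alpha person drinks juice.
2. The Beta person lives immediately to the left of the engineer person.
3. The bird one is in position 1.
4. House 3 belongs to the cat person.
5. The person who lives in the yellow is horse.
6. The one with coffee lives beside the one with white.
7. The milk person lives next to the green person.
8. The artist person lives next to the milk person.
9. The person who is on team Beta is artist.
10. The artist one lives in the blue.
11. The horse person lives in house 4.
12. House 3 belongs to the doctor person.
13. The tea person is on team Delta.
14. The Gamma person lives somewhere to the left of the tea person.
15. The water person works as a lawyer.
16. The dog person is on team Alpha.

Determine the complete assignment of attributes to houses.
Solution:

House | Team | Profession | Color | Drink | Pet
-----------------------------------------------
  1   | Beta | artist | blue | coffee | bird
  2   | Gamma | engineer | white | milk | fish
  3   | Delta | doctor | green | tea | cat
  4   | Epsilon | lawyer | yellow | water | horse
  5   | Alpha | teacher | red | juice | dog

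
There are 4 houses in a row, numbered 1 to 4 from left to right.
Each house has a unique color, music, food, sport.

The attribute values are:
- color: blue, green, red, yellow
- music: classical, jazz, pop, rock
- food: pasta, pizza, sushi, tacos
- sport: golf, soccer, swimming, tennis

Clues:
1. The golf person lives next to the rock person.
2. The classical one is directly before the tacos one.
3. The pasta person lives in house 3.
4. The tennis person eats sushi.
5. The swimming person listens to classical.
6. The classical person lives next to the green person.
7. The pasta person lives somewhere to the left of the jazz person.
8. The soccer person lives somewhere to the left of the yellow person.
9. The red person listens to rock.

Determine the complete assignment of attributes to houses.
Solution:

House | Color | Music | Food | Sport
------------------------------------
  1   | blue | classical | pizza | swimming
  2   | green | pop | tacos | golf
  3   | red | rock | pasta | soccer
  4   | yellow | jazz | sushi | tennis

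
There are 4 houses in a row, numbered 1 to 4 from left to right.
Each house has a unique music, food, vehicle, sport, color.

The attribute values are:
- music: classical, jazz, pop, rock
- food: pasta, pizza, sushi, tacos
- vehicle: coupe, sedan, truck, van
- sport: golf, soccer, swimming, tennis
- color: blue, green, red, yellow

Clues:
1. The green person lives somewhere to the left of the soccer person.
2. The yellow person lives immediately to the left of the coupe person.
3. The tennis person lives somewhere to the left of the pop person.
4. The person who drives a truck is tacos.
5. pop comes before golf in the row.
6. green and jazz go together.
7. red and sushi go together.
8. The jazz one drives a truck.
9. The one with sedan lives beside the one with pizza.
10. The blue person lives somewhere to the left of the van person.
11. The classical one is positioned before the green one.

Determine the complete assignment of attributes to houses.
Solution:

House | Music | Food | Vehicle | Sport | Color
----------------------------------------------
  1   | classical | pasta | sedan | tennis | yellow
  2   | pop | pizza | coupe | swimming | blue
  3   | jazz | tacos | truck | golf | green
  4   | rock | sushi | van | soccer | red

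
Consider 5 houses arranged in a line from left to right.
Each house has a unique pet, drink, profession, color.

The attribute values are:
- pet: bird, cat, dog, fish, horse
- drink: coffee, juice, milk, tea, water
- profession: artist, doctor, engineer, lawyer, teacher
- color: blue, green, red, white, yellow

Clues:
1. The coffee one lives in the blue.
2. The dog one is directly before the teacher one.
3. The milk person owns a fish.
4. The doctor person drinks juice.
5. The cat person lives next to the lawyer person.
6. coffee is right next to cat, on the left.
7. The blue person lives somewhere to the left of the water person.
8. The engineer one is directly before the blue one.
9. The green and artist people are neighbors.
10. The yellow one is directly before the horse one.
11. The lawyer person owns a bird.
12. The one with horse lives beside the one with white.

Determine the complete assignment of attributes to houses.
Solution:

House | Pet | Drink | Profession | Color
----------------------------------------
  1   | dog | tea | engineer | yellow
  2   | horse | coffee | teacher | blue
  3   | cat | juice | doctor | white
  4   | bird | water | lawyer | green
  5   | fish | milk | artist | red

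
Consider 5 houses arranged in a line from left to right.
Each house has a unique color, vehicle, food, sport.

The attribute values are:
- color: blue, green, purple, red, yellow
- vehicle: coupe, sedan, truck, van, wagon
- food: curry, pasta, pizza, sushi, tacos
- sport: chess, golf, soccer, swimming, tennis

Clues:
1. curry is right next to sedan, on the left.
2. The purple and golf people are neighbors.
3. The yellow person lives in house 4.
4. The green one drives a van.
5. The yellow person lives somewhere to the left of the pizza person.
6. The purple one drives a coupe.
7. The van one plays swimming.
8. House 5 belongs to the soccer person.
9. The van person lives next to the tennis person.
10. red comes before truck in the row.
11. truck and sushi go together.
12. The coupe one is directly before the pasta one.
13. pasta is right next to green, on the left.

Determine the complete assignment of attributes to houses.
Solution:

House | Color | Vehicle | Food | Sport
--------------------------------------
  1   | purple | coupe | curry | chess
  2   | red | sedan | pasta | golf
  3   | green | van | tacos | swimming
  4   | yellow | truck | sushi | tennis
  5   | blue | wagon | pizza | soccer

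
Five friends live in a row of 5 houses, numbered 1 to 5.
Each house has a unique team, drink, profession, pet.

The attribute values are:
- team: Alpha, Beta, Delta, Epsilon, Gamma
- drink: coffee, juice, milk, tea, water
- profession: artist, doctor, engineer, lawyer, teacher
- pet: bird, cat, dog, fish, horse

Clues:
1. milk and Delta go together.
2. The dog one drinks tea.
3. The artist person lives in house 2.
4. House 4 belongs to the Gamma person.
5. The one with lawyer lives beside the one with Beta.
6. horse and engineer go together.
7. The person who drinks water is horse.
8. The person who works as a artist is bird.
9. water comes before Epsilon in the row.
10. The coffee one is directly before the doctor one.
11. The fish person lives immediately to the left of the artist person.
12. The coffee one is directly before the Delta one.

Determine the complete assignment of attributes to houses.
Solution:

House | Team | Drink | Profession | Pet
---------------------------------------
  1   | Alpha | juice | lawyer | fish
  2   | Beta | coffee | artist | bird
  3   | Delta | milk | doctor | cat
  4   | Gamma | water | engineer | horse
  5   | Epsilon | tea | teacher | dog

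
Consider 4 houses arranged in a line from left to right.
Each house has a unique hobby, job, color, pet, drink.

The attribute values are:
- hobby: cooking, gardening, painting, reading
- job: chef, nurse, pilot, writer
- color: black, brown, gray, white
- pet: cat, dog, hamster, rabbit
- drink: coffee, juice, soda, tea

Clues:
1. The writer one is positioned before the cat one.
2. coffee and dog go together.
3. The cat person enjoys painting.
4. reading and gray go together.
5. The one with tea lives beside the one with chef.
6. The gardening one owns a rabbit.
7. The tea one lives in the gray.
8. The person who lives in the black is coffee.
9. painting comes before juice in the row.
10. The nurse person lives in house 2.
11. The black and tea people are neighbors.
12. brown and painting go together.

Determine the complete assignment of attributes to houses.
Solution:

House | Hobby | Job | Color | Pet | Drink
-----------------------------------------
  1   | cooking | writer | black | dog | coffee
  2   | reading | nurse | gray | hamster | tea
  3   | painting | chef | brown | cat | soda
  4   | gardening | pilot | white | rabbit | juice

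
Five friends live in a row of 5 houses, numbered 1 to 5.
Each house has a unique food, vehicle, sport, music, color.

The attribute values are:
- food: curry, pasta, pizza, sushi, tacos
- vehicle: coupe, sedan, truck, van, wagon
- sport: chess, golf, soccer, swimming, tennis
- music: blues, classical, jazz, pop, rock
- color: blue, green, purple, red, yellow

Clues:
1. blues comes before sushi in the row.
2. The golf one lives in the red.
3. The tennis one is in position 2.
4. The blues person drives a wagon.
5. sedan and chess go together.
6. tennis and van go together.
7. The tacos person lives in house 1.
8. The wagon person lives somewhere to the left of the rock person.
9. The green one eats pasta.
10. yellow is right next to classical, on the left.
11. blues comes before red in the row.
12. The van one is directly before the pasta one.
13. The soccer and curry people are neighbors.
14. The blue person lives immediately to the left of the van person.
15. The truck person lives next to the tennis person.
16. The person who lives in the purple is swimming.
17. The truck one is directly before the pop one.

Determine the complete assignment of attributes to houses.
Solution:

House | Food | Vehicle | Sport | Music | Color
----------------------------------------------
  1   | tacos | truck | soccer | jazz | blue
  2   | curry | van | tennis | pop | yellow
  3   | pasta | sedan | chess | classical | green
  4   | pizza | wagon | swimming | blues | purple
  5   | sushi | coupe | golf | rock | red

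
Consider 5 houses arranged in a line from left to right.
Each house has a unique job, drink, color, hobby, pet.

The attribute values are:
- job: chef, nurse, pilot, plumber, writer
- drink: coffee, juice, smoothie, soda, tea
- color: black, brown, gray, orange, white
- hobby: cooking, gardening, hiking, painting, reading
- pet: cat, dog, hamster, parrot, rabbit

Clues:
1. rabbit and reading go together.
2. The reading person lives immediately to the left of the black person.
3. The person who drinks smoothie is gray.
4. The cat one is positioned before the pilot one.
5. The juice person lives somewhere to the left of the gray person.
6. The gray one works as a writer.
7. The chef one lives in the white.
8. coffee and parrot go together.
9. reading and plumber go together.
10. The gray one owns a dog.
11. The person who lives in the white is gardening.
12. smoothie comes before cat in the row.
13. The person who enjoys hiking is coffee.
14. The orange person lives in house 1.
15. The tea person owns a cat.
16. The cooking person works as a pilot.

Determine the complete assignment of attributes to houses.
Solution:

House | Job | Drink | Color | Hobby | Pet
-----------------------------------------
  1   | plumber | juice | orange | reading | rabbit
  2   | nurse | coffee | black | hiking | parrot
  3   | writer | smoothie | gray | painting | dog
  4   | chef | tea | white | gardening | cat
  5   | pilot | soda | brown | cooking | hamster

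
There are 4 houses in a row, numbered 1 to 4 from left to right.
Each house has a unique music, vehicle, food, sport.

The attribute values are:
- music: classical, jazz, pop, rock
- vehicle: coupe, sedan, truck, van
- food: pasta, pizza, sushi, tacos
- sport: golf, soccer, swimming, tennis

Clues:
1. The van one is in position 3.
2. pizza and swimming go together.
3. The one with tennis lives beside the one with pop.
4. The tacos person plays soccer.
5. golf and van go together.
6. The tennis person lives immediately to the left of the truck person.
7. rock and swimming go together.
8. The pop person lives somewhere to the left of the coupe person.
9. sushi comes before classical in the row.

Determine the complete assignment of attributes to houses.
Solution:

House | Music | Vehicle | Food | Sport
--------------------------------------
  1   | jazz | sedan | sushi | tennis
  2   | pop | truck | tacos | soccer
  3   | classical | van | pasta | golf
  4   | rock | coupe | pizza | swimming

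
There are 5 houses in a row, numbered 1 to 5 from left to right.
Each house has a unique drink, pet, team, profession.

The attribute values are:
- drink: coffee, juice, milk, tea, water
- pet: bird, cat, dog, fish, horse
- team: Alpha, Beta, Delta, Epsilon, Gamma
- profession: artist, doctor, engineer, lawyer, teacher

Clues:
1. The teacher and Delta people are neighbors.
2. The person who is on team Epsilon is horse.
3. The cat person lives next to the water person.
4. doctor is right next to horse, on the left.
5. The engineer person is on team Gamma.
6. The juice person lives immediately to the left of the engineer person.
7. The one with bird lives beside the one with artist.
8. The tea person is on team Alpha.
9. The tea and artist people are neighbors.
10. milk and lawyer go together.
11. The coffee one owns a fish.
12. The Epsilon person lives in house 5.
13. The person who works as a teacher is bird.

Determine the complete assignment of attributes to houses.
Solution:

House | Drink | Pet | Team | Profession
---------------------------------------
  1   | tea | bird | Alpha | teacher
  2   | juice | cat | Delta | artist
  3   | water | dog | Gamma | engineer
  4   | coffee | fish | Beta | doctor
  5   | milk | horse | Epsilon | lawyer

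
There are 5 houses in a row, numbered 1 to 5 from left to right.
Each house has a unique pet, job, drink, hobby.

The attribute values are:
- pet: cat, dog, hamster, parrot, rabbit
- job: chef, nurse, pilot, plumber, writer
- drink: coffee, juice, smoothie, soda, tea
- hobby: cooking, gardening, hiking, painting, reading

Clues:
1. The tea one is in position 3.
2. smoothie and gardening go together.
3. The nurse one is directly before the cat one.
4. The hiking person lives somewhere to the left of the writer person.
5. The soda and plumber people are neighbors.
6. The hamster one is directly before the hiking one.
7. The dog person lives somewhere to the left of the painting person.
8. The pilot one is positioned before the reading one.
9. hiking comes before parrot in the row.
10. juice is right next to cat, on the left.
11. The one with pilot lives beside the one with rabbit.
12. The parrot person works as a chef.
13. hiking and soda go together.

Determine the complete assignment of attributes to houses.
Solution:

House | Pet | Job | Drink | Hobby
---------------------------------
  1   | hamster | nurse | juice | cooking
  2   | cat | pilot | soda | hiking
  3   | rabbit | plumber | tea | reading
  4   | dog | writer | smoothie | gardening
  5   | parrot | chef | coffee | painting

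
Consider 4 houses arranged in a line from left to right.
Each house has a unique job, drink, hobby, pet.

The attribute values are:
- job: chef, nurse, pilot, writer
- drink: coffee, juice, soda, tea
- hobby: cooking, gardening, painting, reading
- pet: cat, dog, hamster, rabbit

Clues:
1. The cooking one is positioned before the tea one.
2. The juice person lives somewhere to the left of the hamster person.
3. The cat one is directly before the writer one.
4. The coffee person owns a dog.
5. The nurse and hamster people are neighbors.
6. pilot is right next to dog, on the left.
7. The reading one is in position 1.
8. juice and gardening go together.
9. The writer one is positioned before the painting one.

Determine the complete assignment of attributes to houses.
Solution:

House | Job | Drink | Hobby | Pet
---------------------------------
  1   | pilot | soda | reading | cat
  2   | writer | coffee | cooking | dog
  3   | nurse | juice | gardening | rabbit
  4   | chef | tea | painting | hamster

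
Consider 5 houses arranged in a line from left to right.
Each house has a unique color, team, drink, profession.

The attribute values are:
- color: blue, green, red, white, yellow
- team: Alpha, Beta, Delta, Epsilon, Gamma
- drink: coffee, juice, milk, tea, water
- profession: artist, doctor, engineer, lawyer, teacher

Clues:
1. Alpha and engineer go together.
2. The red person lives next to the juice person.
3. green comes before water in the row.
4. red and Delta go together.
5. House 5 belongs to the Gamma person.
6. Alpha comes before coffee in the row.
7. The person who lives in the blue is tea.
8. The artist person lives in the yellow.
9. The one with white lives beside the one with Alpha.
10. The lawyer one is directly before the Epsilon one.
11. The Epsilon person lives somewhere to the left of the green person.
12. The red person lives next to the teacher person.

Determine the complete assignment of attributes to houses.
Solution:

House | Color | Team | Drink | Profession
-----------------------------------------
  1   | red | Delta | milk | lawyer
  2   | white | Epsilon | juice | teacher
  3   | blue | Alpha | tea | engineer
  4   | green | Beta | coffee | doctor
  5   | yellow | Gamma | water | artist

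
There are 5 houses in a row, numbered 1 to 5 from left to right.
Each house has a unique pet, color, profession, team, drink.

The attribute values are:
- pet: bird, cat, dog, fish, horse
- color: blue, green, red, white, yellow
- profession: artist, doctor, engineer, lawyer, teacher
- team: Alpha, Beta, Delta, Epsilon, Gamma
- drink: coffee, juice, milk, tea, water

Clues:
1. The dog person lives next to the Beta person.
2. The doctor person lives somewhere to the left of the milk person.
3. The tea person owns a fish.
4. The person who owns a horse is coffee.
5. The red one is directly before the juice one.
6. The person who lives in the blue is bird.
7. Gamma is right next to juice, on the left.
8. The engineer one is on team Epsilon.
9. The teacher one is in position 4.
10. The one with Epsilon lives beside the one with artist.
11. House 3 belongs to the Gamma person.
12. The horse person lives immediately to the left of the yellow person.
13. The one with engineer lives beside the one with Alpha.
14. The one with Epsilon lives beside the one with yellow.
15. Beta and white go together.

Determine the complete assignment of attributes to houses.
Solution:

House | Pet | Color | Profession | Team | Drink
-----------------------------------------------
  1   | horse | green | engineer | Epsilon | coffee
  2   | fish | yellow | artist | Alpha | tea
  3   | dog | red | doctor | Gamma | water
  4   | cat | white | teacher | Beta | juice
  5   | bird | blue | lawyer | Delta | milk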